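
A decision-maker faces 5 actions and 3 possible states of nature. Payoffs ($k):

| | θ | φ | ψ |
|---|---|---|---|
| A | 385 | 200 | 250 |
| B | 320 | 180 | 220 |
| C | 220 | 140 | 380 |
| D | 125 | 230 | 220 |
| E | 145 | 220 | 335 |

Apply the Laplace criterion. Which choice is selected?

A

Row averages: A=835/3, B=240, C=740/3, D=575/3, E=700/3
Highest average = 835/3 → A.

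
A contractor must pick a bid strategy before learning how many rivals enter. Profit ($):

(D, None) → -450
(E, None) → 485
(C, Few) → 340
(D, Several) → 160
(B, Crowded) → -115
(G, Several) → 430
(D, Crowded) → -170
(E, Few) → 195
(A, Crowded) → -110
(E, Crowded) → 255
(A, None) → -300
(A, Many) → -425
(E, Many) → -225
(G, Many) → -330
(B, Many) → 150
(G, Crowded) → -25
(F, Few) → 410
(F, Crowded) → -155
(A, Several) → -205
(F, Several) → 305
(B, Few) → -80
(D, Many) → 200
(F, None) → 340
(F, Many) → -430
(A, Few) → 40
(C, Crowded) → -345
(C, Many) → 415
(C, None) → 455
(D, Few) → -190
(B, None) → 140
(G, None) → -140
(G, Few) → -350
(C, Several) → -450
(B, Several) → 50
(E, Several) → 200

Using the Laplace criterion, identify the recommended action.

Row averages: A=-200, B=29, C=83, D=-90, E=182, F=94, G=-83
Highest average = 182 → E.

E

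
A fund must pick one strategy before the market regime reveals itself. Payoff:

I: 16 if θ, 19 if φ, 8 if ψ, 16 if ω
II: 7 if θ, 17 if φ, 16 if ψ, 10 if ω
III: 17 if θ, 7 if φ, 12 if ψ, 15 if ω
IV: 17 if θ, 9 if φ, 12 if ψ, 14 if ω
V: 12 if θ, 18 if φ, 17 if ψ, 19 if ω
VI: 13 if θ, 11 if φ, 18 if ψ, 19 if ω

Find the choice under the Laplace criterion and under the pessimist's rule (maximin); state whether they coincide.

Row averages: I=14.75, II=12.5, III=12.75, IV=13, V=16.5, VI=15.25
Highest average = 16.5 → V.
Row minima: I=8, II=7, III=7, IV=9, V=12, VI=11
Best worst-case = 12 → V.

laplace → V; maximin → V (agree)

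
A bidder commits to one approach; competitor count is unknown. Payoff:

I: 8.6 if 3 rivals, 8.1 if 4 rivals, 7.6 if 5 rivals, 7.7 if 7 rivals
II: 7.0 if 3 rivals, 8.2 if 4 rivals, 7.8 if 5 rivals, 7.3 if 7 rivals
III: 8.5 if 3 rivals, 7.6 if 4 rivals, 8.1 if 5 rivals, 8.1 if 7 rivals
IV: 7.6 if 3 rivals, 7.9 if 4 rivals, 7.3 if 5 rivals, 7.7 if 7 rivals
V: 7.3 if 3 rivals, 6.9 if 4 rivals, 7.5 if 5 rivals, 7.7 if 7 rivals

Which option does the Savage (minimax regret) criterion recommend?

Column bests: 3 rivals=8.6, 4 rivals=8.2, 5 rivals=8.1, 7 rivals=8.1.
I regrets: 0.0, 0.1, 0.5, 0.4 → max 0.5
II regrets: 1.6, 0.0, 0.3, 0.8 → max 1.6
III regrets: 0.1, 0.6, 0.0, 0.0 → max 0.6
IV regrets: 1.0, 0.3, 0.8, 0.4 → max 1.0
V regrets: 1.3, 1.3, 0.6, 0.4 → max 1.3
Smallest max regret = 0.5 → I.

I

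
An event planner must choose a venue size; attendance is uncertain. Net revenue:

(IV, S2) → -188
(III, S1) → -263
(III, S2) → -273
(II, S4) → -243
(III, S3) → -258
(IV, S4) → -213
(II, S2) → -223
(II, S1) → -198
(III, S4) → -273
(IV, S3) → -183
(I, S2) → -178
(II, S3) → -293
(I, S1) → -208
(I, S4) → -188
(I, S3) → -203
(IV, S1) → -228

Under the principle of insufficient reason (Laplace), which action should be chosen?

I

Row averages: I=-194.25, II=-239.25, III=-266.75, IV=-203
Highest average = -194.25 → I.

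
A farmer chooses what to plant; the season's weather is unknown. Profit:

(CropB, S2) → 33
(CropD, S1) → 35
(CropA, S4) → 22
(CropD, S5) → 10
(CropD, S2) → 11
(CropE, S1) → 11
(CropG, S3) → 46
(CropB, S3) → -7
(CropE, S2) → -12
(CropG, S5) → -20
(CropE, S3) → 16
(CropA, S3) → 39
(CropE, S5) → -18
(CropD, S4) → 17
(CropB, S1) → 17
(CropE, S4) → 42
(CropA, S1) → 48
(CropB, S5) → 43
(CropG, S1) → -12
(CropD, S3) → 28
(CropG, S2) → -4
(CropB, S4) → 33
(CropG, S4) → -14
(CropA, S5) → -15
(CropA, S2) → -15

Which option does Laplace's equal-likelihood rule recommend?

Row averages: CropE=7.8, CropD=20.2, CropA=15.8, CropB=23.8, CropG=-0.8
Highest average = 23.8 → CropB.

CropB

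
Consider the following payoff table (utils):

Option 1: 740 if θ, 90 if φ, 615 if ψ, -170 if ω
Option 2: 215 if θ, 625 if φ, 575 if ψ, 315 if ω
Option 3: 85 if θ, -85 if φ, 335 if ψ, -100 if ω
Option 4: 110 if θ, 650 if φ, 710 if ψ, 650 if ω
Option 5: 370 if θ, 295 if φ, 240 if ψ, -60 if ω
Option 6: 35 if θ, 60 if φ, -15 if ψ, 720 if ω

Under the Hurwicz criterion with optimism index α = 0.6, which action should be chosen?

Option 4

Option 1: 0.6·740 + 0.4·(-170) = 376
Option 2: 0.6·625 + 0.4·215 = 461
Option 3: 0.6·335 + 0.4·(-100) = 161
Option 4: 0.6·710 + 0.4·110 = 470
Option 5: 0.6·370 + 0.4·(-60) = 198
Option 6: 0.6·720 + 0.4·(-15) = 426
Highest Hurwicz score = 470 → Option 4.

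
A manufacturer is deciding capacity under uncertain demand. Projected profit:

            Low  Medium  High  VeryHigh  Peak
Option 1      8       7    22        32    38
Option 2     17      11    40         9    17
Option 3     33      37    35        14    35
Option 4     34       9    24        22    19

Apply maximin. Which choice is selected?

Option 3

Row minima: Option 1=7, Option 2=9, Option 3=14, Option 4=9
Best worst-case = 14 → Option 3.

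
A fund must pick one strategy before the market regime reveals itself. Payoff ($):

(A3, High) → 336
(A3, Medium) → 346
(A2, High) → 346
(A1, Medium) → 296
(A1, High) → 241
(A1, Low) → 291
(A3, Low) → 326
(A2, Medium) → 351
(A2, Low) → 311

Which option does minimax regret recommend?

A3

Column bests: Low=326, Medium=351, High=346.
A1 regrets: 35, 55, 105 → max 105
A2 regrets: 15, 0, 0 → max 15
A3 regrets: 0, 5, 10 → max 10
Smallest max regret = 10 → A3.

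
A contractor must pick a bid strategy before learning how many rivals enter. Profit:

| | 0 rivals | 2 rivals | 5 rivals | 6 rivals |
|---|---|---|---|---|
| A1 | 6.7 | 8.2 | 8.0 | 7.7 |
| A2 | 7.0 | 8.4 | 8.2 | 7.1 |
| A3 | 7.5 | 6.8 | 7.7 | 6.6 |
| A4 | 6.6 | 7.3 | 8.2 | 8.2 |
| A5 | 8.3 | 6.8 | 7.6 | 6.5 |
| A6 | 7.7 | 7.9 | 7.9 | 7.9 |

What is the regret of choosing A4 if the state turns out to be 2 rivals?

1.1

Best payoff under 2 rivals is 8.4.
Regret = 8.4 − 7.3 = 1.1.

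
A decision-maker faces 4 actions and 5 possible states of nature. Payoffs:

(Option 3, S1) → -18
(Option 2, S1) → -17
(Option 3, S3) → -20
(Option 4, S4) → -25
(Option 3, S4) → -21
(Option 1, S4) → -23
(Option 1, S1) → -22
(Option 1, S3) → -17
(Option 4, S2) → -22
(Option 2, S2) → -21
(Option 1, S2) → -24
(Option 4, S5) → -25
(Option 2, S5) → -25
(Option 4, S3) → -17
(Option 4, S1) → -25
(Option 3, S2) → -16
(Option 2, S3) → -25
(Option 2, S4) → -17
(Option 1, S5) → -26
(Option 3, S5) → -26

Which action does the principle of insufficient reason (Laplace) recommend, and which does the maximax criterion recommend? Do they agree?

Row averages: Option 1=-22.4, Option 2=-21, Option 3=-20.2, Option 4=-22.8
Highest average = -20.2 → Option 3.
Row maxima: Option 1=-17, Option 2=-17, Option 3=-16, Option 4=-17
Best best-case = -16 → Option 3.

laplace → Option 3; maximax → Option 3 (agree)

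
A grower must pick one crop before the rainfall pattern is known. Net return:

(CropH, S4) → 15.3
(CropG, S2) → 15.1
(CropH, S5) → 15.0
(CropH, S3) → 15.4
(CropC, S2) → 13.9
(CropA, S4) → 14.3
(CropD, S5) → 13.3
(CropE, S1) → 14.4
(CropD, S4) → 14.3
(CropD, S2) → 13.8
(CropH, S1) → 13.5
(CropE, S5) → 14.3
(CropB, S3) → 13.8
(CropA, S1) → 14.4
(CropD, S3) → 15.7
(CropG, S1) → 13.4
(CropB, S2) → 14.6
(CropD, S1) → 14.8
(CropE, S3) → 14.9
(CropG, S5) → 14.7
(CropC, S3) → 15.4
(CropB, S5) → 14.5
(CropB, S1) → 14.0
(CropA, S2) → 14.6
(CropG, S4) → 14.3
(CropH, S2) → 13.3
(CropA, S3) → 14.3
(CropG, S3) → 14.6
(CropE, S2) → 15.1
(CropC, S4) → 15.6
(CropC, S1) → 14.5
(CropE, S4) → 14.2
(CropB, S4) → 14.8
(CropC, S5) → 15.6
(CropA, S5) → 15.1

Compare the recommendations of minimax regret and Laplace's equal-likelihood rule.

minimax regret → CropC; laplace → CropC (agree)

Column bests: S1=14.8, S2=15.1, S3=15.7, S4=15.6, S5=15.6.
CropG regrets: 1.4, 0.0, 1.1, 1.3, 0.9 → max 1.4
CropC regrets: 0.3, 1.2, 0.3, 0.0, 0.0 → max 1.2
CropE regrets: 0.4, 0.0, 0.8, 1.4, 1.3 → max 1.4
CropA regrets: 0.4, 0.5, 1.4, 1.3, 0.5 → max 1.4
CropB regrets: 0.8, 0.5, 1.9, 0.8, 1.1 → max 1.9
CropH regrets: 1.3, 1.8, 0.3, 0.3, 0.6 → max 1.8
CropD regrets: 0.0, 1.3, 0.0, 1.3, 2.3 → max 2.3
Smallest max regret = 1.2 → CropC.
Row averages: CropG=14.42, CropC=15, CropE=14.58, CropA=14.54, CropB=14.34, CropH=14.5, CropD=14.38
Highest average = 15 → CropC.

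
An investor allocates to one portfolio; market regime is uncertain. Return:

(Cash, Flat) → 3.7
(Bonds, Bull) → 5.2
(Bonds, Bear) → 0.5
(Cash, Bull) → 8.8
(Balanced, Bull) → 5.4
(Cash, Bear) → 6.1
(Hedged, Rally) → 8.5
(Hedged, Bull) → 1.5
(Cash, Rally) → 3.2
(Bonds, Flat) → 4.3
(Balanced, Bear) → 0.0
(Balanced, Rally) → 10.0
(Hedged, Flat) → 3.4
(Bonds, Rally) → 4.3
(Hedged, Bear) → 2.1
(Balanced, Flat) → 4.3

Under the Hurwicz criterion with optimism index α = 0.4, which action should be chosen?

Hedged: 0.4·8.5 + 0.6·1.5 = 4.3
Cash: 0.4·8.8 + 0.6·3.2 = 5.44
Bonds: 0.4·5.2 + 0.6·0.5 = 2.38
Balanced: 0.4·10.0 + 0.6·0.0 = 4
Highest Hurwicz score = 5.44 → Cash.

Cash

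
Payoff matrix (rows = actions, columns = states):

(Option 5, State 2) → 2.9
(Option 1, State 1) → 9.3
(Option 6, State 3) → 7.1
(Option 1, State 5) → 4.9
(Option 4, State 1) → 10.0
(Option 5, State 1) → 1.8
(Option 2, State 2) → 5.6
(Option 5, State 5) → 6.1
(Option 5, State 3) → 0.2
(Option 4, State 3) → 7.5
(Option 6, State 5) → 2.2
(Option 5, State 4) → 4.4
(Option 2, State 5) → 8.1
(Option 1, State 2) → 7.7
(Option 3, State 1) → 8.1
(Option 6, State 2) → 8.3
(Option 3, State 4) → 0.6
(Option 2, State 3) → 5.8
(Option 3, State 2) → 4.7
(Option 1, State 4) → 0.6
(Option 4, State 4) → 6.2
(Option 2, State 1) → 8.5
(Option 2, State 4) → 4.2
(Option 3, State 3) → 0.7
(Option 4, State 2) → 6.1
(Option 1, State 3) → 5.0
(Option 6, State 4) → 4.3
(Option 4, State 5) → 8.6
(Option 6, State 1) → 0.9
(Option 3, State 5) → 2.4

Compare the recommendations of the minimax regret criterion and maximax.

Column bests: State 1=10.0, State 2=8.3, State 3=7.5, State 4=6.2, State 5=8.6.
Option 1 regrets: 0.7, 0.6, 2.5, 5.6, 3.7 → max 5.6
Option 2 regrets: 1.5, 2.7, 1.7, 2.0, 0.5 → max 2.7
Option 3 regrets: 1.9, 3.6, 6.8, 5.6, 6.2 → max 6.8
Option 4 regrets: 0.0, 2.2, 0.0, 0.0, 0.0 → max 2.2
Option 5 regrets: 8.2, 5.4, 7.3, 1.8, 2.5 → max 8.2
Option 6 regrets: 9.1, 0.0, 0.4, 1.9, 6.4 → max 9.1
Smallest max regret = 2.2 → Option 4.
Row maxima: Option 1=9.3, Option 2=8.5, Option 3=8.1, Option 4=10.0, Option 5=6.1, Option 6=8.3
Best best-case = 10.0 → Option 4.

minimax regret → Option 4; maximax → Option 4 (agree)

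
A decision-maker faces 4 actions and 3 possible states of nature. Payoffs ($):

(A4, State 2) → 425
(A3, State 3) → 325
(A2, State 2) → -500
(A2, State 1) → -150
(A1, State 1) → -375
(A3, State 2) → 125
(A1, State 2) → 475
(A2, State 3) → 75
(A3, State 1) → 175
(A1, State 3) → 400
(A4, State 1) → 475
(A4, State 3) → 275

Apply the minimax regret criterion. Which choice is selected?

Column bests: State 1=475, State 2=475, State 3=400.
A1 regrets: 850, 0, 0 → max 850
A2 regrets: 625, 975, 325 → max 975
A3 regrets: 300, 350, 75 → max 350
A4 regrets: 0, 50, 125 → max 125
Smallest max regret = 125 → A4.

A4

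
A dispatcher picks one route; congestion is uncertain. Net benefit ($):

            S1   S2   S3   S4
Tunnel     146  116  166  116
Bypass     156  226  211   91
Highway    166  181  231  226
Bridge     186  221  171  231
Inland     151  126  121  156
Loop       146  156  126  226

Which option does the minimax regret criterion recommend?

Highway

Column bests: S1=186, S2=226, S3=231, S4=231.
Tunnel regrets: 40, 110, 65, 115 → max 115
Bypass regrets: 30, 0, 20, 140 → max 140
Highway regrets: 20, 45, 0, 5 → max 45
Bridge regrets: 0, 5, 60, 0 → max 60
Inland regrets: 35, 100, 110, 75 → max 110
Loop regrets: 40, 70, 105, 5 → max 105
Smallest max regret = 45 → Highway.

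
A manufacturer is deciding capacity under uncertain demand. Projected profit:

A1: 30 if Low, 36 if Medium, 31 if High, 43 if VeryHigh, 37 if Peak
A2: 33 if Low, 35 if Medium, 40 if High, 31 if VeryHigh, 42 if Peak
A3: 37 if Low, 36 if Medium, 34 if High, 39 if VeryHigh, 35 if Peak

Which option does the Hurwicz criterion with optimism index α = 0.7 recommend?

A1: 0.7·43 + 0.3·30 = 39.1
A2: 0.7·42 + 0.3·31 = 38.7
A3: 0.7·39 + 0.3·34 = 37.5
Highest Hurwicz score = 39.1 → A1.

A1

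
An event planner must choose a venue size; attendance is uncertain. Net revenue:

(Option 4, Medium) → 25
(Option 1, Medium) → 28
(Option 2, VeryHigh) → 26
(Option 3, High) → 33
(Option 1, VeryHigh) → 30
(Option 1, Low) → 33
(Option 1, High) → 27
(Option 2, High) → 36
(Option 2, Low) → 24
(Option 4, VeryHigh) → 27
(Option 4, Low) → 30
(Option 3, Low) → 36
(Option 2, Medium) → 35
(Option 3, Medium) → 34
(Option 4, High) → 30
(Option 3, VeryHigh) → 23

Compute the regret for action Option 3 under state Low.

0

Best payoff under Low is 36.
Regret = 36 − 36 = 0.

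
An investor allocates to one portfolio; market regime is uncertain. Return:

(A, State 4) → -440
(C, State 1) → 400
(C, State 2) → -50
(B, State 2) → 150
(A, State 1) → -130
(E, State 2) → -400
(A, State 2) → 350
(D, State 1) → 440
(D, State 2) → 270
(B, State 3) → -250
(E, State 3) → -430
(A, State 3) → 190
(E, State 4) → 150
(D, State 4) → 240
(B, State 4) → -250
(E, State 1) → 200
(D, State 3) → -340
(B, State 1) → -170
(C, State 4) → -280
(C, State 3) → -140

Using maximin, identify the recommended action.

B

Row minima: A=-440, B=-250, C=-280, D=-340, E=-430
Best worst-case = -250 → B.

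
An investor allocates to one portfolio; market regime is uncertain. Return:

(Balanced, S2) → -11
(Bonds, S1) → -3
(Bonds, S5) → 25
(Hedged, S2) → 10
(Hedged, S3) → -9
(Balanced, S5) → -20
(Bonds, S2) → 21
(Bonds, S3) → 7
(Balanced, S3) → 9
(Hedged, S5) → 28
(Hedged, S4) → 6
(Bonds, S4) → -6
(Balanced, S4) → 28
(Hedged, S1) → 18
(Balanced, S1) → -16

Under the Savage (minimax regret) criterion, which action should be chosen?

Hedged

Column bests: S1=18, S2=21, S3=9, S4=28, S5=28.
Balanced regrets: 34, 32, 0, 0, 48 → max 48
Bonds regrets: 21, 0, 2, 34, 3 → max 34
Hedged regrets: 0, 11, 18, 22, 0 → max 22
Smallest max regret = 22 → Hedged.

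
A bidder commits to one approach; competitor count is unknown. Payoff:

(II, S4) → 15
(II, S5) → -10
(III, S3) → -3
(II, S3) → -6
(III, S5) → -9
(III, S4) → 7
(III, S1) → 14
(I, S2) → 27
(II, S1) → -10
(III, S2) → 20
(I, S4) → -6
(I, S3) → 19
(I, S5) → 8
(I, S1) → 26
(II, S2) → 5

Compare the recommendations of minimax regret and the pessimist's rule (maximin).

minimax regret → I; maximin → I (agree)

Column bests: S1=26, S2=27, S3=19, S4=15, S5=8.
I regrets: 0, 0, 0, 21, 0 → max 21
II regrets: 36, 22, 25, 0, 18 → max 36
III regrets: 12, 7, 22, 8, 17 → max 22
Smallest max regret = 21 → I.
Row minima: I=-6, II=-10, III=-9
Best worst-case = -6 → I.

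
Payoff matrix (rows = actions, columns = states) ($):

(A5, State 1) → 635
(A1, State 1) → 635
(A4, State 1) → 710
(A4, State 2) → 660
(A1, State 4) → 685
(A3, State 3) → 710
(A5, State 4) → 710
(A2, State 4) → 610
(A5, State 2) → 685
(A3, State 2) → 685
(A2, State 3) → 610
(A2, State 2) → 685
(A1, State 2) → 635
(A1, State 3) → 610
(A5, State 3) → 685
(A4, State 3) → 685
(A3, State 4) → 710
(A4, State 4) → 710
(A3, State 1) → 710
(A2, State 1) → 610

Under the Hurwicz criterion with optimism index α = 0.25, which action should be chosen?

A1: 0.25·685 + 0.75·610 = 628.75
A2: 0.25·685 + 0.75·610 = 628.75
A3: 0.25·710 + 0.75·685 = 691.25
A4: 0.25·710 + 0.75·660 = 672.5
A5: 0.25·710 + 0.75·635 = 653.75
Highest Hurwicz score = 691.25 → A3.

A3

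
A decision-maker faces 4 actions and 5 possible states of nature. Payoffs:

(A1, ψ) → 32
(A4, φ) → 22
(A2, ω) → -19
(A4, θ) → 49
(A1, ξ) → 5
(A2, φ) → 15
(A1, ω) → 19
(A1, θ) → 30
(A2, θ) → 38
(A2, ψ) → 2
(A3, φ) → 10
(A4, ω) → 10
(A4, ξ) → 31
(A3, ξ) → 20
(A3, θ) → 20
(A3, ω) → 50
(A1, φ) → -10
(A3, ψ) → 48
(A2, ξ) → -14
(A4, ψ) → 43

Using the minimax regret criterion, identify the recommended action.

A3

Column bests: θ=49, φ=22, ψ=48, ω=50, ξ=31.
A1 regrets: 19, 32, 16, 31, 26 → max 32
A2 regrets: 11, 7, 46, 69, 45 → max 69
A3 regrets: 29, 12, 0, 0, 11 → max 29
A4 regrets: 0, 0, 5, 40, 0 → max 40
Smallest max regret = 29 → A3.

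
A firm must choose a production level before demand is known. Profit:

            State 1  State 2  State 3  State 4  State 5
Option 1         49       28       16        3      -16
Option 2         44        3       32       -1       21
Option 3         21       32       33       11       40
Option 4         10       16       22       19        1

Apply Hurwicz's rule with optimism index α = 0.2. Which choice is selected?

Option 3

Option 1: 0.2·49 + 0.8·(-16) = -3
Option 2: 0.2·44 + 0.8·(-1) = 8
Option 3: 0.2·40 + 0.8·11 = 16.8
Option 4: 0.2·22 + 0.8·1 = 5.2
Highest Hurwicz score = 16.8 → Option 3.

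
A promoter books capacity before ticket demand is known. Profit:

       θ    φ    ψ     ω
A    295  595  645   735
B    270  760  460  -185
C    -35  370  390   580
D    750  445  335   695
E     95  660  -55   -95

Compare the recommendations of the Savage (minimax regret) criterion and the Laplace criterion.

Column bests: θ=750, φ=760, ψ=645, ω=735.
A regrets: 455, 165, 0, 0 → max 455
B regrets: 480, 0, 185, 920 → max 920
C regrets: 785, 390, 255, 155 → max 785
D regrets: 0, 315, 310, 40 → max 315
E regrets: 655, 100, 700, 830 → max 830
Smallest max regret = 315 → D.
Row averages: A=567.5, B=326.25, C=326.25, D=556.25, E=151.25
Highest average = 567.5 → A.

minimax regret → D; laplace → A (disagree)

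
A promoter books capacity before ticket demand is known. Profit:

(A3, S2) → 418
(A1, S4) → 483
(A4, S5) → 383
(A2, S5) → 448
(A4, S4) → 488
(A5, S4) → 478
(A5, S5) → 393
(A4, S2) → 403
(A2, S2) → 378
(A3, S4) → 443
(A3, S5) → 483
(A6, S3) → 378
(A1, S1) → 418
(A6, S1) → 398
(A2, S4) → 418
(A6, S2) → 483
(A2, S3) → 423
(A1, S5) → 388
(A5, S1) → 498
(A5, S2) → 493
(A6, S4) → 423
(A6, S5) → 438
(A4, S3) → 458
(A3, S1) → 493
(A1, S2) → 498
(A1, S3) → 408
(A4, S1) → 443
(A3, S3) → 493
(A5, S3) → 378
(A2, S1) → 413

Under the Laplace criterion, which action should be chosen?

Row averages: A1=439, A2=416, A3=466, A4=435, A5=448, A6=424
Highest average = 466 → A3.

A3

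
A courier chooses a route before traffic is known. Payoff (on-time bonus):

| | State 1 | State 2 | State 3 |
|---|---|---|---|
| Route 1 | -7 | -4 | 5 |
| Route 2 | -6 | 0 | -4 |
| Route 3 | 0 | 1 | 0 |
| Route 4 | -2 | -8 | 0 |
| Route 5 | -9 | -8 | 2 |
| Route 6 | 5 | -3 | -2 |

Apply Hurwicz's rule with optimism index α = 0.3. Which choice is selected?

Route 1: 0.3·5 + 0.7·(-7) = -3.4
Route 2: 0.3·0 + 0.7·(-6) = -4.2
Route 3: 0.3·1 + 0.7·0 = 0.3
Route 4: 0.3·0 + 0.7·(-8) = -5.6
Route 5: 0.3·2 + 0.7·(-9) = -5.7
Route 6: 0.3·5 + 0.7·(-3) = -0.6
Highest Hurwicz score = 0.3 → Route 3.

Route 3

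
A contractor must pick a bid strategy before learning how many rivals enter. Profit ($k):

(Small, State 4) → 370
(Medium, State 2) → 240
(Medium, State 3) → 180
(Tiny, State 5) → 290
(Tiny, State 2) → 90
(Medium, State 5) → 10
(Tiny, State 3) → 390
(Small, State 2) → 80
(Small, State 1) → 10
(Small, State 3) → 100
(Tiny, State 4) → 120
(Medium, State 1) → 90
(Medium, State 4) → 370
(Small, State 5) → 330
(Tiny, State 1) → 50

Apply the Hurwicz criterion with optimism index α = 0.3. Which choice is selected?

Tiny: 0.3·390 + 0.7·50 = 152
Small: 0.3·370 + 0.7·10 = 118
Medium: 0.3·370 + 0.7·10 = 118
Highest Hurwicz score = 152 → Tiny.

Tiny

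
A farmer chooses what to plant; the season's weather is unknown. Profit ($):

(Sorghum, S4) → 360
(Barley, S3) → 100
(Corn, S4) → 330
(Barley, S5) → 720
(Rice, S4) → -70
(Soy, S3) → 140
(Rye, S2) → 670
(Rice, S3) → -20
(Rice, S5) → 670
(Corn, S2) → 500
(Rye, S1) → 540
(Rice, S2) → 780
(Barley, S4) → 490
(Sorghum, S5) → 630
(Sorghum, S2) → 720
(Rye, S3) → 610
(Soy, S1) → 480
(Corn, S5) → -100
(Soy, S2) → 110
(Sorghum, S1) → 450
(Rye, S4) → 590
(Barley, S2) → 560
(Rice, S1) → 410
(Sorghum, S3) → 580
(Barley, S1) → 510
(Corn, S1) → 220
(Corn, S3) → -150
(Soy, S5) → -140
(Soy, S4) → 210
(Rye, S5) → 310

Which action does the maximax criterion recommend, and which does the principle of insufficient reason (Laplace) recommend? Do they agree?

Row maxima: Barley=720, Rye=670, Sorghum=720, Rice=780, Soy=480, Corn=500
Best best-case = 780 → Rice.
Row averages: Barley=476, Rye=544, Sorghum=548, Rice=354, Soy=160, Corn=160
Highest average = 548 → Sorghum.

maximax → Rice; laplace → Sorghum (disagree)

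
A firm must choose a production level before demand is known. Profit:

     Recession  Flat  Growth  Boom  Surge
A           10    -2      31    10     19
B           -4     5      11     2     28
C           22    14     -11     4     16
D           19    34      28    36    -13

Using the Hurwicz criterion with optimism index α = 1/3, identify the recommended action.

A

A: 1/3·31 + 2/3·(-2) = 9
B: 1/3·28 + 2/3·(-4) = 20/3
C: 1/3·22 + 2/3·(-11) = 0
D: 1/3·36 + 2/3·(-13) = 10/3
Highest Hurwicz score = 9 → A.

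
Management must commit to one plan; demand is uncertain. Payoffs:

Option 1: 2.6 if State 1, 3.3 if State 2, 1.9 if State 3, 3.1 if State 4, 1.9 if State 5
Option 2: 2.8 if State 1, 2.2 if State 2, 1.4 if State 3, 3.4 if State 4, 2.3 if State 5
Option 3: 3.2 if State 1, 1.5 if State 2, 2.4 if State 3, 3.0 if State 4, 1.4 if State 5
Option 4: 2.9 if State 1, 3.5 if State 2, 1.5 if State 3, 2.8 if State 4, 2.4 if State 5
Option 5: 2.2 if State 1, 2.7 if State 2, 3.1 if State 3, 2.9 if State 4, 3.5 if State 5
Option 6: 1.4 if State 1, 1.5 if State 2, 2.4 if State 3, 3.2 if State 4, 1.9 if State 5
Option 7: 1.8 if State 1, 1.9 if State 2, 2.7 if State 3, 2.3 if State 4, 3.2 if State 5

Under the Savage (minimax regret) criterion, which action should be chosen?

Option 5

Column bests: State 1=3.2, State 2=3.5, State 3=3.1, State 4=3.4, State 5=3.5.
Option 1 regrets: 0.6, 0.2, 1.2, 0.3, 1.6 → max 1.6
Option 2 regrets: 0.4, 1.3, 1.7, 0.0, 1.2 → max 1.7
Option 3 regrets: 0.0, 2.0, 0.7, 0.4, 2.1 → max 2.1
Option 4 regrets: 0.3, 0.0, 1.6, 0.6, 1.1 → max 1.6
Option 5 regrets: 1.0, 0.8, 0.0, 0.5, 0.0 → max 1.0
Option 6 regrets: 1.8, 2.0, 0.7, 0.2, 1.6 → max 2.0
Option 7 regrets: 1.4, 1.6, 0.4, 1.1, 0.3 → max 1.6
Smallest max regret = 1.0 → Option 5.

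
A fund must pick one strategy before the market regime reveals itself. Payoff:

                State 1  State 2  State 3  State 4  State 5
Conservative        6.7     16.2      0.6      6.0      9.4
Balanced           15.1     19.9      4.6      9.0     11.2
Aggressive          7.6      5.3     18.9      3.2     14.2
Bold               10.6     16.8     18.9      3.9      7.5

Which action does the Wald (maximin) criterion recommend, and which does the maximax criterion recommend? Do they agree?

Row minima: Conservative=0.6, Balanced=4.6, Aggressive=3.2, Bold=3.9
Best worst-case = 4.6 → Balanced.
Row maxima: Conservative=16.2, Balanced=19.9, Aggressive=18.9, Bold=18.9
Best best-case = 19.9 → Balanced.

maximin → Balanced; maximax → Balanced (agree)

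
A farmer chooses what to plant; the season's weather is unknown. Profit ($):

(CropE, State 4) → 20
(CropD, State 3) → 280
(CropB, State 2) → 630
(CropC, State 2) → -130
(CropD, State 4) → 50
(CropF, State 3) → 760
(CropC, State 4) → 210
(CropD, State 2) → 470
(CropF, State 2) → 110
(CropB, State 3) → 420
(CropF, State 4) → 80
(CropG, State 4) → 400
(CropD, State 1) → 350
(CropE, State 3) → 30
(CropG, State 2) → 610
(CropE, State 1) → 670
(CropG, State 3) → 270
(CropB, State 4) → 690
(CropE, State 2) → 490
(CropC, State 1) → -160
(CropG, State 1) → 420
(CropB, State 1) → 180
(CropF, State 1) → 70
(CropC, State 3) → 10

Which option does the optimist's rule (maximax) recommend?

CropF

Row maxima: CropB=690, CropD=470, CropE=670, CropG=610, CropC=210, CropF=760
Best best-case = 760 → CropF.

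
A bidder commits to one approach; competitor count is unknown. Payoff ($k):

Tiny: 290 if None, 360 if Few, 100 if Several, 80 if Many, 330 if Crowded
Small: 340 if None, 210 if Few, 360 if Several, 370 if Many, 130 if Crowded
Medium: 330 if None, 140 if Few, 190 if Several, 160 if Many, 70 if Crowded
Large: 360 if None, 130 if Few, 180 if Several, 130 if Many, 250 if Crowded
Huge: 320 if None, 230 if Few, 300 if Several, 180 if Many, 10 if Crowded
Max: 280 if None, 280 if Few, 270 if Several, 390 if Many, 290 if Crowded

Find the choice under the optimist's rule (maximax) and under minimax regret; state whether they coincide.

Row maxima: Tiny=360, Small=370, Medium=330, Large=360, Huge=320, Max=390
Best best-case = 390 → Max.
Column bests: None=360, Few=360, Several=360, Many=390, Crowded=330.
Tiny regrets: 70, 0, 260, 310, 0 → max 310
Small regrets: 20, 150, 0, 20, 200 → max 200
Medium regrets: 30, 220, 170, 230, 260 → max 260
Large regrets: 0, 230, 180, 260, 80 → max 260
Huge regrets: 40, 130, 60, 210, 320 → max 320
Max regrets: 80, 80, 90, 0, 40 → max 90
Smallest max regret = 90 → Max.

maximax → Max; minimax regret → Max (agree)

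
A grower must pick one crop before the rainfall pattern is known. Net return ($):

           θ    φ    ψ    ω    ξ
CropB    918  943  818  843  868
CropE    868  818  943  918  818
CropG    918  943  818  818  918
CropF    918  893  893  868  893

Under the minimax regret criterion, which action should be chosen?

CropF

Column bests: θ=918, φ=943, ψ=943, ω=918, ξ=918.
CropB regrets: 0, 0, 125, 75, 50 → max 125
CropE regrets: 50, 125, 0, 0, 100 → max 125
CropG regrets: 0, 0, 125, 100, 0 → max 125
CropF regrets: 0, 50, 50, 50, 25 → max 50
Smallest max regret = 50 → CropF.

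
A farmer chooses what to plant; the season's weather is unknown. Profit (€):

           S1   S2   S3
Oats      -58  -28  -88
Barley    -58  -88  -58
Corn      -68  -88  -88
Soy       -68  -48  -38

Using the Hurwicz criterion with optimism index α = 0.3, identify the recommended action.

Oats: 0.3·(-28) + 0.7·(-88) = -70
Barley: 0.3·(-58) + 0.7·(-88) = -79
Corn: 0.3·(-68) + 0.7·(-88) = -82
Soy: 0.3·(-38) + 0.7·(-68) = -59
Highest Hurwicz score = -59 → Soy.

Soy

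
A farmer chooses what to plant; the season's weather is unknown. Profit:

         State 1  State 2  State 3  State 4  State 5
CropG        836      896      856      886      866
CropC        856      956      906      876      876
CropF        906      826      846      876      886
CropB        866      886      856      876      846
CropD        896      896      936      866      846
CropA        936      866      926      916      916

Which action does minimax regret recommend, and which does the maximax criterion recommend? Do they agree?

minimax regret → CropD; maximax → CropC (disagree)

Column bests: State 1=936, State 2=956, State 3=936, State 4=916, State 5=916.
CropG regrets: 100, 60, 80, 30, 50 → max 100
CropC regrets: 80, 0, 30, 40, 40 → max 80
CropF regrets: 30, 130, 90, 40, 30 → max 130
CropB regrets: 70, 70, 80, 40, 70 → max 80
CropD regrets: 40, 60, 0, 50, 70 → max 70
CropA regrets: 0, 90, 10, 0, 0 → max 90
Smallest max regret = 70 → CropD.
Row maxima: CropG=896, CropC=956, CropF=906, CropB=886, CropD=936, CropA=936
Best best-case = 956 → CropC.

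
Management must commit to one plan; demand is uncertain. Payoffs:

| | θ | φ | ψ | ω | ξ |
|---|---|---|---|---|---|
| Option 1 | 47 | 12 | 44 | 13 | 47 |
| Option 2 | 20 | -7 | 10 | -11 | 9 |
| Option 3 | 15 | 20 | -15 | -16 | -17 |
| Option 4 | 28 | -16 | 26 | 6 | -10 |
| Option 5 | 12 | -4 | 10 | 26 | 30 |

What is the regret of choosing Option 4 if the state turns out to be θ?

19

Best payoff under θ is 47.
Regret = 47 − 28 = 19.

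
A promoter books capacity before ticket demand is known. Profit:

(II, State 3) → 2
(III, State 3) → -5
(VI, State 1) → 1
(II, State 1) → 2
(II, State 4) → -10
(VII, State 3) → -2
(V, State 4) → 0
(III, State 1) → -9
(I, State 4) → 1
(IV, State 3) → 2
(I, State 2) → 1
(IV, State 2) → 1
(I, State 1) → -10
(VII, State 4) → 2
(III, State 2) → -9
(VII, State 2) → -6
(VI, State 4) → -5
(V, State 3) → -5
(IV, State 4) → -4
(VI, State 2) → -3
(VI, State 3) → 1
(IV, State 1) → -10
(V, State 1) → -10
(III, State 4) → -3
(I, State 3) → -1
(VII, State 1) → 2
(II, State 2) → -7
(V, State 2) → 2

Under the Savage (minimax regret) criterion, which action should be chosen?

VI

Column bests: State 1=2, State 2=2, State 3=2, State 4=2.
I regrets: 12, 1, 3, 1 → max 12
II regrets: 0, 9, 0, 12 → max 12
III regrets: 11, 11, 7, 5 → max 11
IV regrets: 12, 1, 0, 6 → max 12
V regrets: 12, 0, 7, 2 → max 12
VI regrets: 1, 5, 1, 7 → max 7
VII regrets: 0, 8, 4, 0 → max 8
Smallest max regret = 7 → VI.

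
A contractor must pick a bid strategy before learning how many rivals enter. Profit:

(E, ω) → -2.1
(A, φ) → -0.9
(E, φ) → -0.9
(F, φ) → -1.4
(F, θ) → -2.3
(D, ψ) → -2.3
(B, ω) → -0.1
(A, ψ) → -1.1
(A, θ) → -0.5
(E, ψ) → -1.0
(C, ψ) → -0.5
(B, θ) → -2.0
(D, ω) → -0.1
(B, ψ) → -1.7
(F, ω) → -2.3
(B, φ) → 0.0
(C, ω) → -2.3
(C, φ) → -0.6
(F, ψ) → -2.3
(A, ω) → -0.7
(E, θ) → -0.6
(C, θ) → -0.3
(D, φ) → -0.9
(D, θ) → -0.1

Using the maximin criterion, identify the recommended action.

A

Row minima: A=-1.1, B=-2.0, C=-2.3, D=-2.3, E=-2.1, F=-2.3
Best worst-case = -1.1 → A.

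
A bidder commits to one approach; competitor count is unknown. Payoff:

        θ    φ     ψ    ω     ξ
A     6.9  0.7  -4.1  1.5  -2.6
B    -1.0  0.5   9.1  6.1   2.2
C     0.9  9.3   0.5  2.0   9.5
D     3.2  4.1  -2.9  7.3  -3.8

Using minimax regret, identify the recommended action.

Column bests: θ=6.9, φ=9.3, ψ=9.1, ω=7.3, ξ=9.5.
A regrets: 0.0, 8.6, 13.2, 5.8, 12.1 → max 13.2
B regrets: 7.9, 8.8, 0.0, 1.2, 7.3 → max 8.8
C regrets: 6.0, 0.0, 8.6, 5.3, 0.0 → max 8.6
D regrets: 3.7, 5.2, 12.0, 0.0, 13.3 → max 13.3
Smallest max regret = 8.6 → C.

C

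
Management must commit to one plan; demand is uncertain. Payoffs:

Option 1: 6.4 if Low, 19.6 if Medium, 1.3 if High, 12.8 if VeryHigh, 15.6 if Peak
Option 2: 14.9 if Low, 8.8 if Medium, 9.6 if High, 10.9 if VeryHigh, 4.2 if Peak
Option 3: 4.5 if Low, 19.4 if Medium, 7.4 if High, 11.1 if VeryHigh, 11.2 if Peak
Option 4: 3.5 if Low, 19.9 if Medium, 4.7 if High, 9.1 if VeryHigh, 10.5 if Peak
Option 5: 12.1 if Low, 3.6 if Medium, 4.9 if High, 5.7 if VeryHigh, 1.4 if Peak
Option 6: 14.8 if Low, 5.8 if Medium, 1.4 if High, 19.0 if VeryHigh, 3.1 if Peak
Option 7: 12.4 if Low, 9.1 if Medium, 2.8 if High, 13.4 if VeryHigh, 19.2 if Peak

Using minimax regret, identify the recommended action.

Column bests: Low=14.9, Medium=19.9, High=9.6, VeryHigh=19.0, Peak=19.2.
Option 1 regrets: 8.5, 0.3, 8.3, 6.2, 3.6 → max 8.5
Option 2 regrets: 0.0, 11.1, 0.0, 8.1, 15.0 → max 15.0
Option 3 regrets: 10.4, 0.5, 2.2, 7.9, 8.0 → max 10.4
Option 4 regrets: 11.4, 0.0, 4.9, 9.9, 8.7 → max 11.4
Option 5 regrets: 2.8, 16.3, 4.7, 13.3, 17.8 → max 17.8
Option 6 regrets: 0.1, 14.1, 8.2, 0.0, 16.1 → max 16.1
Option 7 regrets: 2.5, 10.8, 6.8, 5.6, 0.0 → max 10.8
Smallest max regret = 8.5 → Option 1.

Option 1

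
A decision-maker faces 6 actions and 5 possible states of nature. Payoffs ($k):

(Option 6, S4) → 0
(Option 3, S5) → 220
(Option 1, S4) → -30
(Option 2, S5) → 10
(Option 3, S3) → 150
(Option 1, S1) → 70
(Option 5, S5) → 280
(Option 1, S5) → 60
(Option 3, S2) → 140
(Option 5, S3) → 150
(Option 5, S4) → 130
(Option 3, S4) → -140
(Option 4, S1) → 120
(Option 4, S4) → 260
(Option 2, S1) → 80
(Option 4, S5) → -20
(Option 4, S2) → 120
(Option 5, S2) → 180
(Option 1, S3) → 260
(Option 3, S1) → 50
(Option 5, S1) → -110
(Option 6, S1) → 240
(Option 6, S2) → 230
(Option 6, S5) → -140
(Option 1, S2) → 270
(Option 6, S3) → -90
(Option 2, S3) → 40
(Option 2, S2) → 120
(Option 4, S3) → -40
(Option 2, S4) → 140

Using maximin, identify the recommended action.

Option 2

Row minima: Option 1=-30, Option 2=10, Option 3=-140, Option 4=-40, Option 5=-110, Option 6=-140
Best worst-case = 10 → Option 2.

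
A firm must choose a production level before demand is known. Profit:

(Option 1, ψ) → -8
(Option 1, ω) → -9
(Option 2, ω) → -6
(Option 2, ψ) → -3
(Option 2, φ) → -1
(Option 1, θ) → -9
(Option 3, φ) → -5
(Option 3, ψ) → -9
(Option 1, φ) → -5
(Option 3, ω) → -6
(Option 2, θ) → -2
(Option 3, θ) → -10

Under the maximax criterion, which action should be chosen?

Option 2

Row maxima: Option 1=-5, Option 2=-1, Option 3=-5
Best best-case = -1 → Option 2.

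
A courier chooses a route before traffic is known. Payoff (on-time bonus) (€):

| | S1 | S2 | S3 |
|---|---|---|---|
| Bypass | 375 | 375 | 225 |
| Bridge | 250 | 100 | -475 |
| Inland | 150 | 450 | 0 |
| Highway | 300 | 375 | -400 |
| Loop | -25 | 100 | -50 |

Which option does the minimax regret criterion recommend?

Bypass

Column bests: S1=375, S2=450, S3=225.
Bypass regrets: 0, 75, 0 → max 75
Bridge regrets: 125, 350, 700 → max 700
Inland regrets: 225, 0, 225 → max 225
Highway regrets: 75, 75, 625 → max 625
Loop regrets: 400, 350, 275 → max 400
Smallest max regret = 75 → Bypass.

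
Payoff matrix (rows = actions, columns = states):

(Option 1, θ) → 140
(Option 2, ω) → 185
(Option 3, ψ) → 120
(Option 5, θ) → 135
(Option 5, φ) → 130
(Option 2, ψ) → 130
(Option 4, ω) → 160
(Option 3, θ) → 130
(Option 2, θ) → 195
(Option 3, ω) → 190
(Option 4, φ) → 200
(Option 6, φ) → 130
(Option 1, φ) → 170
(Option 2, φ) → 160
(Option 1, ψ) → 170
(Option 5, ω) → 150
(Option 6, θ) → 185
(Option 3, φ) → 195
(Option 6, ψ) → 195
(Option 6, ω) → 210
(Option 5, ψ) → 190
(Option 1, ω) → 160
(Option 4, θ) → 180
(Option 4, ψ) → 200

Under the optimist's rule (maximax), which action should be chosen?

Row maxima: Option 1=170, Option 2=195, Option 3=195, Option 4=200, Option 5=190, Option 6=210
Best best-case = 210 → Option 6.

Option 6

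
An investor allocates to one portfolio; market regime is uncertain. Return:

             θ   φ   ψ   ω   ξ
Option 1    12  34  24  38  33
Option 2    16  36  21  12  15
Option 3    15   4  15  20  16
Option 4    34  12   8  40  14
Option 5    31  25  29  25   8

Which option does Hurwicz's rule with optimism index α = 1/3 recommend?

Option 1: 1/3·38 + 2/3·12 = 62/3
Option 2: 1/3·36 + 2/3·12 = 20
Option 3: 1/3·20 + 2/3·4 = 28/3
Option 4: 1/3·40 + 2/3·8 = 56/3
Option 5: 1/3·31 + 2/3·8 = 47/3
Highest Hurwicz score = 62/3 → Option 1.

Option 1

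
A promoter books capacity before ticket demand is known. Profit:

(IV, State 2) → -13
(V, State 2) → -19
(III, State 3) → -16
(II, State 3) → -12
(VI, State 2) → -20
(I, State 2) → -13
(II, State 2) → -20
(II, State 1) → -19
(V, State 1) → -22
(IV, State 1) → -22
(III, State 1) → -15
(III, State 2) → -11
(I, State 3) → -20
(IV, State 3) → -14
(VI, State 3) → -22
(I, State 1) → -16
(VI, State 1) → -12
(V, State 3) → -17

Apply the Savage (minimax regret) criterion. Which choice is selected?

Column bests: State 1=-12, State 2=-11, State 3=-12.
I regrets: 4, 2, 8 → max 8
II regrets: 7, 9, 0 → max 9
III regrets: 3, 0, 4 → max 4
IV regrets: 10, 2, 2 → max 10
V regrets: 10, 8, 5 → max 10
VI regrets: 0, 9, 10 → max 10
Smallest max regret = 4 → III.

III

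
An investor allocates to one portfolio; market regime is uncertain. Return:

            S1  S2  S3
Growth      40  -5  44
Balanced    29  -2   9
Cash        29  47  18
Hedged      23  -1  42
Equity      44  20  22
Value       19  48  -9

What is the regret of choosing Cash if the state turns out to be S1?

15

Best payoff under S1 is 44.
Regret = 44 − 29 = 15.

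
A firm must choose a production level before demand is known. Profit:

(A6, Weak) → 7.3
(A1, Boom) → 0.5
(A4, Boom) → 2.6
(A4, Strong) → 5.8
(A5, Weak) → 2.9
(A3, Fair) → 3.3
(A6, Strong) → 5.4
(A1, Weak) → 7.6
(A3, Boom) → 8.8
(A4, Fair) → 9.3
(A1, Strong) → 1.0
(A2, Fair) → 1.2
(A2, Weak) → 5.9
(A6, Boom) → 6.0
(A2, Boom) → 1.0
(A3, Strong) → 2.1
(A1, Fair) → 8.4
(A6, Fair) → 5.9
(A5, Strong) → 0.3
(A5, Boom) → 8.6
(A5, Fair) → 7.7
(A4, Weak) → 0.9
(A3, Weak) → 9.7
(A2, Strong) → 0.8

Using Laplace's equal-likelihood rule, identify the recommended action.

Row averages: A1=4.375, A2=2.225, A3=5.975, A4=4.65, A5=4.875, A6=6.15
Highest average = 6.15 → A6.

A6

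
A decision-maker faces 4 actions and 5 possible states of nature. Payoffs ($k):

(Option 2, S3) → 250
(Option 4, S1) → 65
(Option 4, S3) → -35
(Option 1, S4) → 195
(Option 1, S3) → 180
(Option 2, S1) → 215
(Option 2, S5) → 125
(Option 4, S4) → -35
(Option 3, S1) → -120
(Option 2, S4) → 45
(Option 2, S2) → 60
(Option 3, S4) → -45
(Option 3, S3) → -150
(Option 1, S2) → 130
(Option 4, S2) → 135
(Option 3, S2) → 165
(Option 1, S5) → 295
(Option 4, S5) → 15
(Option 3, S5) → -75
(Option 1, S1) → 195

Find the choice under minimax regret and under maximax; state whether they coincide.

Column bests: S1=215, S2=165, S3=250, S4=195, S5=295.
Option 1 regrets: 20, 35, 70, 0, 0 → max 70
Option 2 regrets: 0, 105, 0, 150, 170 → max 170
Option 3 regrets: 335, 0, 400, 240, 370 → max 400
Option 4 regrets: 150, 30, 285, 230, 280 → max 285
Smallest max regret = 70 → Option 1.
Row maxima: Option 1=295, Option 2=250, Option 3=165, Option 4=135
Best best-case = 295 → Option 1.

minimax regret → Option 1; maximax → Option 1 (agree)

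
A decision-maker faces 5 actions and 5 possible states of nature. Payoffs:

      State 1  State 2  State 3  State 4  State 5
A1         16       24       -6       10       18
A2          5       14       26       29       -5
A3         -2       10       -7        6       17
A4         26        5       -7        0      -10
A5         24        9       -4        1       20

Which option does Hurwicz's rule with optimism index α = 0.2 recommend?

A2

A1: 0.2·24 + 0.8·(-6) = 0
A2: 0.2·29 + 0.8·(-5) = 1.8
A3: 0.2·17 + 0.8·(-7) = -2.2
A4: 0.2·26 + 0.8·(-10) = -2.8
A5: 0.2·24 + 0.8·(-4) = 1.6
Highest Hurwicz score = 1.8 → A2.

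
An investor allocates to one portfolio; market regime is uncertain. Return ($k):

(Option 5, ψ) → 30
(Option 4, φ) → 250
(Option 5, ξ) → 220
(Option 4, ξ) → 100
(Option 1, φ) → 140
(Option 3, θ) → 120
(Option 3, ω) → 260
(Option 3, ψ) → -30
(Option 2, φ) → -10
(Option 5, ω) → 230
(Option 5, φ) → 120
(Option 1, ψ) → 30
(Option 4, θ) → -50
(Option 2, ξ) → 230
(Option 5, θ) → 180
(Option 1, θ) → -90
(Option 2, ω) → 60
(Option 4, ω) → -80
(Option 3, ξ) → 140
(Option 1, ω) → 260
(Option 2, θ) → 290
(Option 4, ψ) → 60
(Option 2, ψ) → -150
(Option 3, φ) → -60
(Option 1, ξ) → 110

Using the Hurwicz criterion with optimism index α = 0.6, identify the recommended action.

Option 5

Option 1: 0.6·260 + 0.4·(-90) = 120
Option 2: 0.6·290 + 0.4·(-150) = 114
Option 3: 0.6·260 + 0.4·(-60) = 132
Option 4: 0.6·250 + 0.4·(-80) = 118
Option 5: 0.6·230 + 0.4·30 = 150
Highest Hurwicz score = 150 → Option 5.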